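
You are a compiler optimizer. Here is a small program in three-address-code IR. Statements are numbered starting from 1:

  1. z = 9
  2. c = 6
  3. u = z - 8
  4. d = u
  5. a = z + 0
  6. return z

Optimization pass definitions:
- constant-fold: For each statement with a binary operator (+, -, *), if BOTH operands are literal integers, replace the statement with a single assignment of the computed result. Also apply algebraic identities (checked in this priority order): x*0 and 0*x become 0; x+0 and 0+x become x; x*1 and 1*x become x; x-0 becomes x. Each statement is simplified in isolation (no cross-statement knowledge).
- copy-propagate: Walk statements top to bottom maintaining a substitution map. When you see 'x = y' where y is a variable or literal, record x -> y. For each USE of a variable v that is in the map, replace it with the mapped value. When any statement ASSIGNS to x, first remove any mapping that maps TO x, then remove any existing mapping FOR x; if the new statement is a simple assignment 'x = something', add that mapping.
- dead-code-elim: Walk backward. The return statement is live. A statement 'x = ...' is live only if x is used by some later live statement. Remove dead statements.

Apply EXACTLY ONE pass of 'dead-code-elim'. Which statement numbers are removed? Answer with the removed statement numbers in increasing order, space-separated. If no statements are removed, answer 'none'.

Backward liveness scan:
Stmt 1 'z = 9': KEEP (z is live); live-in = []
Stmt 2 'c = 6': DEAD (c not in live set ['z'])
Stmt 3 'u = z - 8': DEAD (u not in live set ['z'])
Stmt 4 'd = u': DEAD (d not in live set ['z'])
Stmt 5 'a = z + 0': DEAD (a not in live set ['z'])
Stmt 6 'return z': KEEP (return); live-in = ['z']
Removed statement numbers: [2, 3, 4, 5]
Surviving IR:
  z = 9
  return z

Answer: 2 3 4 5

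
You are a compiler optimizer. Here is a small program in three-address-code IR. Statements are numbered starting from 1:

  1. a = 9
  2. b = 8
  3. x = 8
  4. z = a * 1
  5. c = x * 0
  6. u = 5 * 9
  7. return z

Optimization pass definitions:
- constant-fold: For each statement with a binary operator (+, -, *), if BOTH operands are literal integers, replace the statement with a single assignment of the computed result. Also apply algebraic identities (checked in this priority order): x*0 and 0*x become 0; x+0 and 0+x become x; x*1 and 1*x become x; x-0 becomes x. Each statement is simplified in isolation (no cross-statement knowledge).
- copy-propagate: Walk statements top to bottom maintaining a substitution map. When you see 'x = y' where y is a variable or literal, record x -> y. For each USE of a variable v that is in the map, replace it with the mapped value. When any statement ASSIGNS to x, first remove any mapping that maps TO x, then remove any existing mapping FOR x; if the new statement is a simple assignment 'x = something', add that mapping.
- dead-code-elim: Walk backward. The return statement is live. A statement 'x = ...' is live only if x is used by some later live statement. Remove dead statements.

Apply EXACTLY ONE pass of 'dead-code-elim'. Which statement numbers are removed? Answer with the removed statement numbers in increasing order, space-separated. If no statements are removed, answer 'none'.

Answer: 2 3 5 6

Derivation:
Backward liveness scan:
Stmt 1 'a = 9': KEEP (a is live); live-in = []
Stmt 2 'b = 8': DEAD (b not in live set ['a'])
Stmt 3 'x = 8': DEAD (x not in live set ['a'])
Stmt 4 'z = a * 1': KEEP (z is live); live-in = ['a']
Stmt 5 'c = x * 0': DEAD (c not in live set ['z'])
Stmt 6 'u = 5 * 9': DEAD (u not in live set ['z'])
Stmt 7 'return z': KEEP (return); live-in = ['z']
Removed statement numbers: [2, 3, 5, 6]
Surviving IR:
  a = 9
  z = a * 1
  return z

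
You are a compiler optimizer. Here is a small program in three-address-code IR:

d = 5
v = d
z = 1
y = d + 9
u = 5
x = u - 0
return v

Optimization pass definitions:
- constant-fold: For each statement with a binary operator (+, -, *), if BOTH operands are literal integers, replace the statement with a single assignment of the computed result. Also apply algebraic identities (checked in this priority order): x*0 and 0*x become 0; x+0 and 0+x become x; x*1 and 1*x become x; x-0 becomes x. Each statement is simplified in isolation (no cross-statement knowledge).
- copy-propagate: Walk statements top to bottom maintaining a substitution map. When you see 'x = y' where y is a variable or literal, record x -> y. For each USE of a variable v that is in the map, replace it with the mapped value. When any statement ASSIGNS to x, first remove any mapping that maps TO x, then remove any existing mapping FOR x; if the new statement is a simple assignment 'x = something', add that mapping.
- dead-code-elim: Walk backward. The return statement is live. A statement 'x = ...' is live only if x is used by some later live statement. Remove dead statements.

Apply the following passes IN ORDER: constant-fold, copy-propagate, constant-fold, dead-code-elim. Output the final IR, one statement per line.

Answer: return 5

Derivation:
Initial IR:
  d = 5
  v = d
  z = 1
  y = d + 9
  u = 5
  x = u - 0
  return v
After constant-fold (7 stmts):
  d = 5
  v = d
  z = 1
  y = d + 9
  u = 5
  x = u
  return v
After copy-propagate (7 stmts):
  d = 5
  v = 5
  z = 1
  y = 5 + 9
  u = 5
  x = 5
  return 5
After constant-fold (7 stmts):
  d = 5
  v = 5
  z = 1
  y = 14
  u = 5
  x = 5
  return 5
After dead-code-elim (1 stmts):
  return 5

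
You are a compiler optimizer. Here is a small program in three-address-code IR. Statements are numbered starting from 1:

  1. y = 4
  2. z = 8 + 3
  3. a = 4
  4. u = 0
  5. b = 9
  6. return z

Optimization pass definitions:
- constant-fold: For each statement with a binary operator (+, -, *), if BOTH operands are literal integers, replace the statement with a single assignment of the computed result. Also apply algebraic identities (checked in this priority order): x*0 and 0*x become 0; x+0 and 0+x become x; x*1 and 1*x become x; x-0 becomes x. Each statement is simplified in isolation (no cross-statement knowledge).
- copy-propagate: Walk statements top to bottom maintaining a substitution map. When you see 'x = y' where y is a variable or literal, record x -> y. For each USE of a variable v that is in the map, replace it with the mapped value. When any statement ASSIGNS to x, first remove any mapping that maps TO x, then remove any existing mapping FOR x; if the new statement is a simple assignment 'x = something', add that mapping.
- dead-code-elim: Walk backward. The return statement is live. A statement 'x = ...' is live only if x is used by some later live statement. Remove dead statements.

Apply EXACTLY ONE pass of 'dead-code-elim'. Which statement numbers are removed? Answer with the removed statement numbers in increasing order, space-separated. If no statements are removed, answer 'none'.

Answer: 1 3 4 5

Derivation:
Backward liveness scan:
Stmt 1 'y = 4': DEAD (y not in live set [])
Stmt 2 'z = 8 + 3': KEEP (z is live); live-in = []
Stmt 3 'a = 4': DEAD (a not in live set ['z'])
Stmt 4 'u = 0': DEAD (u not in live set ['z'])
Stmt 5 'b = 9': DEAD (b not in live set ['z'])
Stmt 6 'return z': KEEP (return); live-in = ['z']
Removed statement numbers: [1, 3, 4, 5]
Surviving IR:
  z = 8 + 3
  return z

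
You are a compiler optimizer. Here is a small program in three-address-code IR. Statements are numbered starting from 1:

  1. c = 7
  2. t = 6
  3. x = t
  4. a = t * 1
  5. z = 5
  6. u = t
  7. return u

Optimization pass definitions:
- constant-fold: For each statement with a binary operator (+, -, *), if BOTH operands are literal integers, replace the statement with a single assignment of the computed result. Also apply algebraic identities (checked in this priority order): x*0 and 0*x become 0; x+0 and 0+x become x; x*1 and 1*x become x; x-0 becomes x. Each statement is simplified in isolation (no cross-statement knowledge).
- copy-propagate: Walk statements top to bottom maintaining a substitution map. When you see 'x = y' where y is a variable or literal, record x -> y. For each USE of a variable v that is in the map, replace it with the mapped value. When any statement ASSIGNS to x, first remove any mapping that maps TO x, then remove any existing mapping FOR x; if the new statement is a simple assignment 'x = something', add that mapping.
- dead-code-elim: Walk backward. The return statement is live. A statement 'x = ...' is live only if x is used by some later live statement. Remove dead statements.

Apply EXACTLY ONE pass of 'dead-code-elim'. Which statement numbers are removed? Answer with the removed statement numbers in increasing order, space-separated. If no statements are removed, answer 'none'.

Backward liveness scan:
Stmt 1 'c = 7': DEAD (c not in live set [])
Stmt 2 't = 6': KEEP (t is live); live-in = []
Stmt 3 'x = t': DEAD (x not in live set ['t'])
Stmt 4 'a = t * 1': DEAD (a not in live set ['t'])
Stmt 5 'z = 5': DEAD (z not in live set ['t'])
Stmt 6 'u = t': KEEP (u is live); live-in = ['t']
Stmt 7 'return u': KEEP (return); live-in = ['u']
Removed statement numbers: [1, 3, 4, 5]
Surviving IR:
  t = 6
  u = t
  return u

Answer: 1 3 4 5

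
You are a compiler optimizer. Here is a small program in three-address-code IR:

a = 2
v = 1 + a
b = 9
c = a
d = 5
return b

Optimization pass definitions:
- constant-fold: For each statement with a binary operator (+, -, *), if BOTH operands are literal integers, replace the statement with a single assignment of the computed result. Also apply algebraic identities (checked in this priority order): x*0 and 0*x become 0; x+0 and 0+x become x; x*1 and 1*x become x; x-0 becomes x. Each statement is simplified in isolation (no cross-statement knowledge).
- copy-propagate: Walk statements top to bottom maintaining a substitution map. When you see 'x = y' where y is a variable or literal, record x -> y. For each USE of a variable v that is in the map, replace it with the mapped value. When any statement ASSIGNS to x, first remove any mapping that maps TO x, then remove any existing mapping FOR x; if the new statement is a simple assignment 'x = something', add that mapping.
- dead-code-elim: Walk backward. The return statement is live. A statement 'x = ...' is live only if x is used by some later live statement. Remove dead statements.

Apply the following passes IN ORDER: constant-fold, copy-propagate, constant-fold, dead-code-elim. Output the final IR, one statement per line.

Answer: return 9

Derivation:
Initial IR:
  a = 2
  v = 1 + a
  b = 9
  c = a
  d = 5
  return b
After constant-fold (6 stmts):
  a = 2
  v = 1 + a
  b = 9
  c = a
  d = 5
  return b
After copy-propagate (6 stmts):
  a = 2
  v = 1 + 2
  b = 9
  c = 2
  d = 5
  return 9
After constant-fold (6 stmts):
  a = 2
  v = 3
  b = 9
  c = 2
  d = 5
  return 9
After dead-code-elim (1 stmts):
  return 9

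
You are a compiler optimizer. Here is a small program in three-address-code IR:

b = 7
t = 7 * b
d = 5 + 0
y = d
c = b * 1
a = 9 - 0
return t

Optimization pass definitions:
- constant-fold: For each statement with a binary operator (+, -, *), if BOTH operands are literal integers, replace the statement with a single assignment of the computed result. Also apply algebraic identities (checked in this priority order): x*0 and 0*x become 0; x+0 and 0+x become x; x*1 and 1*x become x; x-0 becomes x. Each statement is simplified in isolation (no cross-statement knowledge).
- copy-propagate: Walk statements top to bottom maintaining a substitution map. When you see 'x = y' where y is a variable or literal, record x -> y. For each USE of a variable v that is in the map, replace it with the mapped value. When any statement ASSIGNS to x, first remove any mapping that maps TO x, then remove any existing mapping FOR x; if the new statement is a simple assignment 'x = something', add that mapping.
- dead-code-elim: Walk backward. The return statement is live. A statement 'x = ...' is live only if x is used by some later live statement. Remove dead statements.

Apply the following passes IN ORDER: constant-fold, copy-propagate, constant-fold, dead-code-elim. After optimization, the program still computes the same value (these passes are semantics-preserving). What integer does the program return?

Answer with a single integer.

Answer: 49

Derivation:
Initial IR:
  b = 7
  t = 7 * b
  d = 5 + 0
  y = d
  c = b * 1
  a = 9 - 0
  return t
After constant-fold (7 stmts):
  b = 7
  t = 7 * b
  d = 5
  y = d
  c = b
  a = 9
  return t
After copy-propagate (7 stmts):
  b = 7
  t = 7 * 7
  d = 5
  y = 5
  c = 7
  a = 9
  return t
After constant-fold (7 stmts):
  b = 7
  t = 49
  d = 5
  y = 5
  c = 7
  a = 9
  return t
After dead-code-elim (2 stmts):
  t = 49
  return t
Evaluate:
  b = 7  =>  b = 7
  t = 7 * b  =>  t = 49
  d = 5 + 0  =>  d = 5
  y = d  =>  y = 5
  c = b * 1  =>  c = 7
  a = 9 - 0  =>  a = 9
  return t = 49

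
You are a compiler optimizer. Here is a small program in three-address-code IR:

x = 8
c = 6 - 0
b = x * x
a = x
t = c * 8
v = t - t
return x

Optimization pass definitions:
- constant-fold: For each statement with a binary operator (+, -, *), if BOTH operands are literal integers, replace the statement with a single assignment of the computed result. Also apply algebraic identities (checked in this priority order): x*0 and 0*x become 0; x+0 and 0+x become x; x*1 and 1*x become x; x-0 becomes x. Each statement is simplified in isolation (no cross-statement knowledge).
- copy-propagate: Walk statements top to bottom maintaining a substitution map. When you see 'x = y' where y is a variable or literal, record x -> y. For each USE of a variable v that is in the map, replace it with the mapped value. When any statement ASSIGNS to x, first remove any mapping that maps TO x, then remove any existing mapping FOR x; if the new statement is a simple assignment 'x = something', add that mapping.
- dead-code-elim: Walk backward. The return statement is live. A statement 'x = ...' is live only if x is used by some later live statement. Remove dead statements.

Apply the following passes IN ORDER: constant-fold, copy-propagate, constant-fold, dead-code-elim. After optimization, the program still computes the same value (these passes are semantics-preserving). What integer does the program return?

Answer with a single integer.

Initial IR:
  x = 8
  c = 6 - 0
  b = x * x
  a = x
  t = c * 8
  v = t - t
  return x
After constant-fold (7 stmts):
  x = 8
  c = 6
  b = x * x
  a = x
  t = c * 8
  v = t - t
  return x
After copy-propagate (7 stmts):
  x = 8
  c = 6
  b = 8 * 8
  a = 8
  t = 6 * 8
  v = t - t
  return 8
After constant-fold (7 stmts):
  x = 8
  c = 6
  b = 64
  a = 8
  t = 48
  v = t - t
  return 8
After dead-code-elim (1 stmts):
  return 8
Evaluate:
  x = 8  =>  x = 8
  c = 6 - 0  =>  c = 6
  b = x * x  =>  b = 64
  a = x  =>  a = 8
  t = c * 8  =>  t = 48
  v = t - t  =>  v = 0
  return x = 8

Answer: 8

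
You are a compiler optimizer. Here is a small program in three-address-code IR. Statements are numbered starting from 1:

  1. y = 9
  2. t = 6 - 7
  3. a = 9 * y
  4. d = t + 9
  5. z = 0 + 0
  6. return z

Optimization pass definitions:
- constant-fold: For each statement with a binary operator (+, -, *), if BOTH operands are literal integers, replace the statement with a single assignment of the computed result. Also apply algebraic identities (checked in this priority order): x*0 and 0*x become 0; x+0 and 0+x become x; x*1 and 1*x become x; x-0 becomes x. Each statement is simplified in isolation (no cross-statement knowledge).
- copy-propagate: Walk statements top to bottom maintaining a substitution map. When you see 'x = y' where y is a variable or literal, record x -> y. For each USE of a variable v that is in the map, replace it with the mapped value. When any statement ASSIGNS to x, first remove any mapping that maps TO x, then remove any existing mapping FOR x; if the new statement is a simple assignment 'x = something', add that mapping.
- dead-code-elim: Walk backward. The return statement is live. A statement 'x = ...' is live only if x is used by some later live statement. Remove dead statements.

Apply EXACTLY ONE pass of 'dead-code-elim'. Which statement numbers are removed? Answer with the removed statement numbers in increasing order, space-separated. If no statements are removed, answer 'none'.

Answer: 1 2 3 4

Derivation:
Backward liveness scan:
Stmt 1 'y = 9': DEAD (y not in live set [])
Stmt 2 't = 6 - 7': DEAD (t not in live set [])
Stmt 3 'a = 9 * y': DEAD (a not in live set [])
Stmt 4 'd = t + 9': DEAD (d not in live set [])
Stmt 5 'z = 0 + 0': KEEP (z is live); live-in = []
Stmt 6 'return z': KEEP (return); live-in = ['z']
Removed statement numbers: [1, 2, 3, 4]
Surviving IR:
  z = 0 + 0
  return z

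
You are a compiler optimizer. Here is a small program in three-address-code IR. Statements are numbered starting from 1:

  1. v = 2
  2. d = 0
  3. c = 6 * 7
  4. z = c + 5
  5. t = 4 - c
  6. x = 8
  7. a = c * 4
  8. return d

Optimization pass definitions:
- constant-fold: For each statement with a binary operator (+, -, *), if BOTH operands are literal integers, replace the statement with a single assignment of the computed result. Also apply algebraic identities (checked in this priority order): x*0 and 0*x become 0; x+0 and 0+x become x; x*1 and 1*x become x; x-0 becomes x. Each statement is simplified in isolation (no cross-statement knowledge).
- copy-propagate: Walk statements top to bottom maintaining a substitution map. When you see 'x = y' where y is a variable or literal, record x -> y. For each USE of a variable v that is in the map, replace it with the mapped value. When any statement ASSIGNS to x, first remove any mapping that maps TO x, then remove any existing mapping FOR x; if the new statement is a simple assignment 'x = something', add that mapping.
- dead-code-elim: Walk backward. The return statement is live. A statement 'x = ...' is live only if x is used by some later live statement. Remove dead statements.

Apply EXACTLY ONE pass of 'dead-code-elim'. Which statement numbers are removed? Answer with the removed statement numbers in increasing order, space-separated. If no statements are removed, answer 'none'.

Answer: 1 3 4 5 6 7

Derivation:
Backward liveness scan:
Stmt 1 'v = 2': DEAD (v not in live set [])
Stmt 2 'd = 0': KEEP (d is live); live-in = []
Stmt 3 'c = 6 * 7': DEAD (c not in live set ['d'])
Stmt 4 'z = c + 5': DEAD (z not in live set ['d'])
Stmt 5 't = 4 - c': DEAD (t not in live set ['d'])
Stmt 6 'x = 8': DEAD (x not in live set ['d'])
Stmt 7 'a = c * 4': DEAD (a not in live set ['d'])
Stmt 8 'return d': KEEP (return); live-in = ['d']
Removed statement numbers: [1, 3, 4, 5, 6, 7]
Surviving IR:
  d = 0
  return d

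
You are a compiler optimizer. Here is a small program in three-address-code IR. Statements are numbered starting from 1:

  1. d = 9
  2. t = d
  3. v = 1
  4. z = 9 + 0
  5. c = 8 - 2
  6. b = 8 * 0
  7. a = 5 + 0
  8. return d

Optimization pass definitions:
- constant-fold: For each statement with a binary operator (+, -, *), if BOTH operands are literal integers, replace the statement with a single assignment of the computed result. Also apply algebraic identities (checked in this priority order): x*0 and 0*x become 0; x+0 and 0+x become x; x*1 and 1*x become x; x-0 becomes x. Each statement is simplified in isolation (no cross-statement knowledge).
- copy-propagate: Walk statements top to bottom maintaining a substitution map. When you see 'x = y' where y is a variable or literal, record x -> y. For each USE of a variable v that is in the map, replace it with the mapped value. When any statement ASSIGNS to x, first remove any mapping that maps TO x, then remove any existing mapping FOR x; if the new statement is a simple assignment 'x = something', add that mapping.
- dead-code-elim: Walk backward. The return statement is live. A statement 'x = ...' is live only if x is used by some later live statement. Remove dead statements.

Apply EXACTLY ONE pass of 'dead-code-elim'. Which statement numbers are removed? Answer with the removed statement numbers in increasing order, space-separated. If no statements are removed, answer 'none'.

Backward liveness scan:
Stmt 1 'd = 9': KEEP (d is live); live-in = []
Stmt 2 't = d': DEAD (t not in live set ['d'])
Stmt 3 'v = 1': DEAD (v not in live set ['d'])
Stmt 4 'z = 9 + 0': DEAD (z not in live set ['d'])
Stmt 5 'c = 8 - 2': DEAD (c not in live set ['d'])
Stmt 6 'b = 8 * 0': DEAD (b not in live set ['d'])
Stmt 7 'a = 5 + 0': DEAD (a not in live set ['d'])
Stmt 8 'return d': KEEP (return); live-in = ['d']
Removed statement numbers: [2, 3, 4, 5, 6, 7]
Surviving IR:
  d = 9
  return d

Answer: 2 3 4 5 6 7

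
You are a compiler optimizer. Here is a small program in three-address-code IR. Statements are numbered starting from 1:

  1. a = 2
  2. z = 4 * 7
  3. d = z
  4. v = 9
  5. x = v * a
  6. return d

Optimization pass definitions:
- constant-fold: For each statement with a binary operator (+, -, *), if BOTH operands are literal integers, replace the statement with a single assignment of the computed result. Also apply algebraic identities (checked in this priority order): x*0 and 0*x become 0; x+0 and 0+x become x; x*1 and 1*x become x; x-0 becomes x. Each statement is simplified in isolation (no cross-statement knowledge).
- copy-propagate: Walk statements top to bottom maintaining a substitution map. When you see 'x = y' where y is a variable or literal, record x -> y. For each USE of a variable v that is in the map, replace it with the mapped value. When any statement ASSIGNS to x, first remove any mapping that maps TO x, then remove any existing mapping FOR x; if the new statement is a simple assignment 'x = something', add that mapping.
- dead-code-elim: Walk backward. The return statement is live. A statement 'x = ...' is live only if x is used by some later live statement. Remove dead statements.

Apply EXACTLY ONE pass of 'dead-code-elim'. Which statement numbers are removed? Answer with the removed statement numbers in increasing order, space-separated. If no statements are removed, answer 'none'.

Backward liveness scan:
Stmt 1 'a = 2': DEAD (a not in live set [])
Stmt 2 'z = 4 * 7': KEEP (z is live); live-in = []
Stmt 3 'd = z': KEEP (d is live); live-in = ['z']
Stmt 4 'v = 9': DEAD (v not in live set ['d'])
Stmt 5 'x = v * a': DEAD (x not in live set ['d'])
Stmt 6 'return d': KEEP (return); live-in = ['d']
Removed statement numbers: [1, 4, 5]
Surviving IR:
  z = 4 * 7
  d = z
  return d

Answer: 1 4 5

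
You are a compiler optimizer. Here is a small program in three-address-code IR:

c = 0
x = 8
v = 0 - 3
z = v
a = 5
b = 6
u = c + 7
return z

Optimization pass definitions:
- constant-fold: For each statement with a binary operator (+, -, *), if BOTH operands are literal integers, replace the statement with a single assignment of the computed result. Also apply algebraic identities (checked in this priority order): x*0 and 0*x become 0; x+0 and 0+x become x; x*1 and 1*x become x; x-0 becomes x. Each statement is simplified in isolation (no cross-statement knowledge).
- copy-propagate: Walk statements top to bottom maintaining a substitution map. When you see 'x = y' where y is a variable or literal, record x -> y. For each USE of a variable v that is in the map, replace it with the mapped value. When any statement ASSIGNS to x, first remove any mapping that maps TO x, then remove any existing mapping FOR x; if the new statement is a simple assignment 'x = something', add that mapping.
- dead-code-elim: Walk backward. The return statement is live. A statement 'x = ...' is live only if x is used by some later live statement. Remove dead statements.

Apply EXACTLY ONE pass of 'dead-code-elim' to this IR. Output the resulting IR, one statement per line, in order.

Answer: v = 0 - 3
z = v
return z

Derivation:
Applying dead-code-elim statement-by-statement:
  [8] return z  -> KEEP (return); live=['z']
  [7] u = c + 7  -> DEAD (u not live)
  [6] b = 6  -> DEAD (b not live)
  [5] a = 5  -> DEAD (a not live)
  [4] z = v  -> KEEP; live=['v']
  [3] v = 0 - 3  -> KEEP; live=[]
  [2] x = 8  -> DEAD (x not live)
  [1] c = 0  -> DEAD (c not live)
Result (3 stmts):
  v = 0 - 3
  z = v
  return z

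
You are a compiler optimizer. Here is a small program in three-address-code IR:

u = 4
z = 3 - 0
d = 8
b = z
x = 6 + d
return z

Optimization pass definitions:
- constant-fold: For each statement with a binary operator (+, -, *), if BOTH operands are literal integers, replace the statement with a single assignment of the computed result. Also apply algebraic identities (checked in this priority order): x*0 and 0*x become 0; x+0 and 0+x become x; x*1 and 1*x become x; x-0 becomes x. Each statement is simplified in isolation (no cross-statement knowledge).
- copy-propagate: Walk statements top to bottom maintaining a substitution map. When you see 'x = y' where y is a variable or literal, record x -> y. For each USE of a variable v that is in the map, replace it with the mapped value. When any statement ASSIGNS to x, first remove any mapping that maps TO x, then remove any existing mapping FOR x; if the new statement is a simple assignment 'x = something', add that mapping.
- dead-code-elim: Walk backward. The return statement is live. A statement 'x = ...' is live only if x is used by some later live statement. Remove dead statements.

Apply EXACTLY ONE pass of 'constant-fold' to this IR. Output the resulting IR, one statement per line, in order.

Applying constant-fold statement-by-statement:
  [1] u = 4  (unchanged)
  [2] z = 3 - 0  -> z = 3
  [3] d = 8  (unchanged)
  [4] b = z  (unchanged)
  [5] x = 6 + d  (unchanged)
  [6] return z  (unchanged)
Result (6 stmts):
  u = 4
  z = 3
  d = 8
  b = z
  x = 6 + d
  return z

Answer: u = 4
z = 3
d = 8
b = z
x = 6 + d
return z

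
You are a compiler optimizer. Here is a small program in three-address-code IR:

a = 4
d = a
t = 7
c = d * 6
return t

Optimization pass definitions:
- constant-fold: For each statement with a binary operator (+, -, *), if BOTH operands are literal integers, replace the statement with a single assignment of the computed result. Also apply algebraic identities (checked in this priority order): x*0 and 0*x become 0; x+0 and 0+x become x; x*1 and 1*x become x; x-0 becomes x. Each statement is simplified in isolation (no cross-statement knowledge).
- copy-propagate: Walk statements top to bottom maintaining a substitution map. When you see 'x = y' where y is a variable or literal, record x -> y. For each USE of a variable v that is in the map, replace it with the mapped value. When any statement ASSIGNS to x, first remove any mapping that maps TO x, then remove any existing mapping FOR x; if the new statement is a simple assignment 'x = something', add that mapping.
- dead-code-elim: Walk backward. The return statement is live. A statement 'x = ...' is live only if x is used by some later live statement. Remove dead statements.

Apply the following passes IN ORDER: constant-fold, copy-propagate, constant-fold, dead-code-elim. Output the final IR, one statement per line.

Answer: return 7

Derivation:
Initial IR:
  a = 4
  d = a
  t = 7
  c = d * 6
  return t
After constant-fold (5 stmts):
  a = 4
  d = a
  t = 7
  c = d * 6
  return t
After copy-propagate (5 stmts):
  a = 4
  d = 4
  t = 7
  c = 4 * 6
  return 7
After constant-fold (5 stmts):
  a = 4
  d = 4
  t = 7
  c = 24
  return 7
After dead-code-elim (1 stmts):
  return 7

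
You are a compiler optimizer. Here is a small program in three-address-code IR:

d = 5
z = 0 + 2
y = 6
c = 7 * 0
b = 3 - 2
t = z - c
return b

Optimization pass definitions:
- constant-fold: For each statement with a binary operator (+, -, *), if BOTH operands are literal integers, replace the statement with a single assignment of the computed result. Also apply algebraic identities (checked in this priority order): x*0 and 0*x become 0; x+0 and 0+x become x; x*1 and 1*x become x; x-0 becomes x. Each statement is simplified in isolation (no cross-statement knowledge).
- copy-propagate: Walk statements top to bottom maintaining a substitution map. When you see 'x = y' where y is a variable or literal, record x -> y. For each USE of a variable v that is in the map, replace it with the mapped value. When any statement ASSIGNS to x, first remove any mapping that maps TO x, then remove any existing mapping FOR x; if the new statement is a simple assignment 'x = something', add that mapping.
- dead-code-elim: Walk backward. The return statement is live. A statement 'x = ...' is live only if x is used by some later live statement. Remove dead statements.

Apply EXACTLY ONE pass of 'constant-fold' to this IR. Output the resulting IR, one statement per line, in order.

Applying constant-fold statement-by-statement:
  [1] d = 5  (unchanged)
  [2] z = 0 + 2  -> z = 2
  [3] y = 6  (unchanged)
  [4] c = 7 * 0  -> c = 0
  [5] b = 3 - 2  -> b = 1
  [6] t = z - c  (unchanged)
  [7] return b  (unchanged)
Result (7 stmts):
  d = 5
  z = 2
  y = 6
  c = 0
  b = 1
  t = z - c
  return b

Answer: d = 5
z = 2
y = 6
c = 0
b = 1
t = z - c
return b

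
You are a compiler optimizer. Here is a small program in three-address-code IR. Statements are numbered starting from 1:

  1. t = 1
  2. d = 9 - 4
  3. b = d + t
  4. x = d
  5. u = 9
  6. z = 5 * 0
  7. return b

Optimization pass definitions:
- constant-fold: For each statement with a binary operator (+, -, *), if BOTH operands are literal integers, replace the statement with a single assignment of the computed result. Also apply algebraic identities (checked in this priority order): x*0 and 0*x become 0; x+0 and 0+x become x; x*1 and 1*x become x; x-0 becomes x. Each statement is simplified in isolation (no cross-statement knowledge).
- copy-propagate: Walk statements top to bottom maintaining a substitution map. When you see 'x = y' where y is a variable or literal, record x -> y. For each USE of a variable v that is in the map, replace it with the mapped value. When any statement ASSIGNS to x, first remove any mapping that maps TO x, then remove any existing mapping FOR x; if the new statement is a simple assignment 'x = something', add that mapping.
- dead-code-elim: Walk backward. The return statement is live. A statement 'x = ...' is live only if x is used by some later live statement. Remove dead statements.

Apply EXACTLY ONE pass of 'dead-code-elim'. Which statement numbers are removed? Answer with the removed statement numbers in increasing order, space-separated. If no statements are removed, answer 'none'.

Answer: 4 5 6

Derivation:
Backward liveness scan:
Stmt 1 't = 1': KEEP (t is live); live-in = []
Stmt 2 'd = 9 - 4': KEEP (d is live); live-in = ['t']
Stmt 3 'b = d + t': KEEP (b is live); live-in = ['d', 't']
Stmt 4 'x = d': DEAD (x not in live set ['b'])
Stmt 5 'u = 9': DEAD (u not in live set ['b'])
Stmt 6 'z = 5 * 0': DEAD (z not in live set ['b'])
Stmt 7 'return b': KEEP (return); live-in = ['b']
Removed statement numbers: [4, 5, 6]
Surviving IR:
  t = 1
  d = 9 - 4
  b = d + t
  return b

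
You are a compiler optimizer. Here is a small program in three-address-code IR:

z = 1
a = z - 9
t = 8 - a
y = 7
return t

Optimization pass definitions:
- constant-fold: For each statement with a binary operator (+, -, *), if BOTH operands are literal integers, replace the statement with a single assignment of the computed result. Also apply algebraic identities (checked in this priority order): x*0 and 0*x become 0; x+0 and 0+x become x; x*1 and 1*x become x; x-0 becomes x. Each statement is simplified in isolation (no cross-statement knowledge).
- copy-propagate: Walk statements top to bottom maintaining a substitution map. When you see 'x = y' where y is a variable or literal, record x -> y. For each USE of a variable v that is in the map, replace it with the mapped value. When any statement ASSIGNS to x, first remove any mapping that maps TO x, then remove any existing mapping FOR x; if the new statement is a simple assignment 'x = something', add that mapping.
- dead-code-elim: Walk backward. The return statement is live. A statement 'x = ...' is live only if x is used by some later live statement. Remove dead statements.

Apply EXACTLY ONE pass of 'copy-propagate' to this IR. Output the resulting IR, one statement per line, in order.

Answer: z = 1
a = 1 - 9
t = 8 - a
y = 7
return t

Derivation:
Applying copy-propagate statement-by-statement:
  [1] z = 1  (unchanged)
  [2] a = z - 9  -> a = 1 - 9
  [3] t = 8 - a  (unchanged)
  [4] y = 7  (unchanged)
  [5] return t  (unchanged)
Result (5 stmts):
  z = 1
  a = 1 - 9
  t = 8 - a
  y = 7
  return t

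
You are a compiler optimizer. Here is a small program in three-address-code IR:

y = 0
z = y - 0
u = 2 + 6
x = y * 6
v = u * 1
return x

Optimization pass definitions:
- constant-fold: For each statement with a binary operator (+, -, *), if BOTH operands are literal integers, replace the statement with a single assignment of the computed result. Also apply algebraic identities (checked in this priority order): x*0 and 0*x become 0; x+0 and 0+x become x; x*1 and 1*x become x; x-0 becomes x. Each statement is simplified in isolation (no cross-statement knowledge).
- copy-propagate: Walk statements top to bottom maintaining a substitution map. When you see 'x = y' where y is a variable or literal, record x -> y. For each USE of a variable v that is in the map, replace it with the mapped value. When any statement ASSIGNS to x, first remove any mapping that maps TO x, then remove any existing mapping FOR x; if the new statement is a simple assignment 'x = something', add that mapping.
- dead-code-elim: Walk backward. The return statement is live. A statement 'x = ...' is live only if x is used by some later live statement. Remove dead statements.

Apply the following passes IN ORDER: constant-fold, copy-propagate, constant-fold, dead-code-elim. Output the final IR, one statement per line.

Answer: x = 0
return x

Derivation:
Initial IR:
  y = 0
  z = y - 0
  u = 2 + 6
  x = y * 6
  v = u * 1
  return x
After constant-fold (6 stmts):
  y = 0
  z = y
  u = 8
  x = y * 6
  v = u
  return x
After copy-propagate (6 stmts):
  y = 0
  z = 0
  u = 8
  x = 0 * 6
  v = 8
  return x
After constant-fold (6 stmts):
  y = 0
  z = 0
  u = 8
  x = 0
  v = 8
  return x
After dead-code-elim (2 stmts):
  x = 0
  return x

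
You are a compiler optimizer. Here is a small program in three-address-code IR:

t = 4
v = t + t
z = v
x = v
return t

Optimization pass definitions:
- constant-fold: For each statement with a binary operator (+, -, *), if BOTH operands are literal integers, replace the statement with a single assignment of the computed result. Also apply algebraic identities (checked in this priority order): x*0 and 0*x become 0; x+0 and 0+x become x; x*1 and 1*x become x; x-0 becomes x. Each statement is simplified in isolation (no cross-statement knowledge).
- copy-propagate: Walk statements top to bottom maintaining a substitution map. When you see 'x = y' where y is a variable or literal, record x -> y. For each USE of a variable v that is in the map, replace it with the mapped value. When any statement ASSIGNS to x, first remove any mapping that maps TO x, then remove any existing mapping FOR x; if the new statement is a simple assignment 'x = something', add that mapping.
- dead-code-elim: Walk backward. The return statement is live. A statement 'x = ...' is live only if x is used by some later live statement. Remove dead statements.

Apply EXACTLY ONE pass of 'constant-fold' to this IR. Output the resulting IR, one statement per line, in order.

Answer: t = 4
v = t + t
z = v
x = v
return t

Derivation:
Applying constant-fold statement-by-statement:
  [1] t = 4  (unchanged)
  [2] v = t + t  (unchanged)
  [3] z = v  (unchanged)
  [4] x = v  (unchanged)
  [5] return t  (unchanged)
Result (5 stmts):
  t = 4
  v = t + t
  z = v
  x = v
  return t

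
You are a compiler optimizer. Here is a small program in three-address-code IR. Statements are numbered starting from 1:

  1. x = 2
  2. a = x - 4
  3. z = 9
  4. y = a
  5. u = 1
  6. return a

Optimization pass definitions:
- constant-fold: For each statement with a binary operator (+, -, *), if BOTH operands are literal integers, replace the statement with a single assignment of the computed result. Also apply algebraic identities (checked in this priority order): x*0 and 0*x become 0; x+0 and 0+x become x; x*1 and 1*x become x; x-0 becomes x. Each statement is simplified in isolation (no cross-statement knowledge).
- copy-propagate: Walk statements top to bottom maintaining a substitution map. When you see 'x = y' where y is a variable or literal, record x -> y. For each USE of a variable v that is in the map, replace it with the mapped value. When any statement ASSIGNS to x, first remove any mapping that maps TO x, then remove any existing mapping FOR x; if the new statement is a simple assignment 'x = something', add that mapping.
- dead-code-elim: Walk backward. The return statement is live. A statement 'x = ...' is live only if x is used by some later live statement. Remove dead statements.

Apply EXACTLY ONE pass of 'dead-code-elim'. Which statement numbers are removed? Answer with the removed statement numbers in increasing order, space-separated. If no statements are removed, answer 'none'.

Backward liveness scan:
Stmt 1 'x = 2': KEEP (x is live); live-in = []
Stmt 2 'a = x - 4': KEEP (a is live); live-in = ['x']
Stmt 3 'z = 9': DEAD (z not in live set ['a'])
Stmt 4 'y = a': DEAD (y not in live set ['a'])
Stmt 5 'u = 1': DEAD (u not in live set ['a'])
Stmt 6 'return a': KEEP (return); live-in = ['a']
Removed statement numbers: [3, 4, 5]
Surviving IR:
  x = 2
  a = x - 4
  return a

Answer: 3 4 5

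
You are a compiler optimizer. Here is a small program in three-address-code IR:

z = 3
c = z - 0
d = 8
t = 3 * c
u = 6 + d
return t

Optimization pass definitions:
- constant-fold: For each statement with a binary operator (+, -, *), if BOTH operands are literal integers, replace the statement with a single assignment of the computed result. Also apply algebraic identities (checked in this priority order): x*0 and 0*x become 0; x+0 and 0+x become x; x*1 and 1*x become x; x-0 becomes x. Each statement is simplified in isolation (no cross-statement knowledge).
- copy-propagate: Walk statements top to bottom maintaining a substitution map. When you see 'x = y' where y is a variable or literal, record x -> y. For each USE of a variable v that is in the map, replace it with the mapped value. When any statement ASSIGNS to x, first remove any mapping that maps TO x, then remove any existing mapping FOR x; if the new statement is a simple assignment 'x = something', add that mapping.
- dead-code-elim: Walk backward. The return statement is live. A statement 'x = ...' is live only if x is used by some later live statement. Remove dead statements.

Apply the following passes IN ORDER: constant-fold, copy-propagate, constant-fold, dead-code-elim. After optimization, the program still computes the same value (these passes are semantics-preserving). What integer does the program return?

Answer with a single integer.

Initial IR:
  z = 3
  c = z - 0
  d = 8
  t = 3 * c
  u = 6 + d
  return t
After constant-fold (6 stmts):
  z = 3
  c = z
  d = 8
  t = 3 * c
  u = 6 + d
  return t
After copy-propagate (6 stmts):
  z = 3
  c = 3
  d = 8
  t = 3 * 3
  u = 6 + 8
  return t
After constant-fold (6 stmts):
  z = 3
  c = 3
  d = 8
  t = 9
  u = 14
  return t
After dead-code-elim (2 stmts):
  t = 9
  return t
Evaluate:
  z = 3  =>  z = 3
  c = z - 0  =>  c = 3
  d = 8  =>  d = 8
  t = 3 * c  =>  t = 9
  u = 6 + d  =>  u = 14
  return t = 9

Answer: 9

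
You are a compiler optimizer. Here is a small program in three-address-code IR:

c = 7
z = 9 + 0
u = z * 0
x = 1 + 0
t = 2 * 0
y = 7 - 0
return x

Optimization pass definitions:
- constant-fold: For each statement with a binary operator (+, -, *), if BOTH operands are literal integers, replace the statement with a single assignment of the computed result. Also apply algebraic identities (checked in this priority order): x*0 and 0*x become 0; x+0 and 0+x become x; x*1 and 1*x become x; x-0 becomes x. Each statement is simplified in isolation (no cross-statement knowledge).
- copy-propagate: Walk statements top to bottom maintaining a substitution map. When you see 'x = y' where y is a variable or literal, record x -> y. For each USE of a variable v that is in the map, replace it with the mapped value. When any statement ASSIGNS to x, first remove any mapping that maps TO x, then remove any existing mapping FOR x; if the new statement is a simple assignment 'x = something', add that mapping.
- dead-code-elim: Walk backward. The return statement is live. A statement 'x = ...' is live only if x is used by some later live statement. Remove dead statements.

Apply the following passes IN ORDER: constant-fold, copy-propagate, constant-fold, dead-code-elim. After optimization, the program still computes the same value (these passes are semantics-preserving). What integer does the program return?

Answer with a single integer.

Initial IR:
  c = 7
  z = 9 + 0
  u = z * 0
  x = 1 + 0
  t = 2 * 0
  y = 7 - 0
  return x
After constant-fold (7 stmts):
  c = 7
  z = 9
  u = 0
  x = 1
  t = 0
  y = 7
  return x
After copy-propagate (7 stmts):
  c = 7
  z = 9
  u = 0
  x = 1
  t = 0
  y = 7
  return 1
After constant-fold (7 stmts):
  c = 7
  z = 9
  u = 0
  x = 1
  t = 0
  y = 7
  return 1
After dead-code-elim (1 stmts):
  return 1
Evaluate:
  c = 7  =>  c = 7
  z = 9 + 0  =>  z = 9
  u = z * 0  =>  u = 0
  x = 1 + 0  =>  x = 1
  t = 2 * 0  =>  t = 0
  y = 7 - 0  =>  y = 7
  return x = 1

Answer: 1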